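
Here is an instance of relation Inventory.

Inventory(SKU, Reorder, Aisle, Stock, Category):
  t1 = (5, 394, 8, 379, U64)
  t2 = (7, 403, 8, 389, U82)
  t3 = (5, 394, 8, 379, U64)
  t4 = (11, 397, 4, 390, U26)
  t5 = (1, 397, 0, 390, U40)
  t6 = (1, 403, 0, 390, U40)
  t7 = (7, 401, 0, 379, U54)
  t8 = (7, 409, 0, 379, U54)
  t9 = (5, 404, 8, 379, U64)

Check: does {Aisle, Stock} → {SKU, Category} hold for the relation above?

Yes

(Aisle=8, Stock=379): rows 1, 3, 9 → {SKU,Category} = (5, U64), (5, U64), (5, U64) ✓
(Aisle=8, Stock=389): row 2 → {SKU,Category} = (7, U82) ✓
(Aisle=4, Stock=390): row 4 → {SKU,Category} = (11, U26) ✓
(Aisle=0, Stock=390): rows 5, 6 → {SKU,Category} = (1, U40), (1, U40) ✓
(Aisle=0, Stock=379): rows 7, 8 → {SKU,Category} = (7, U54), (7, U54) ✓
Every {Aisle, Stock} value is associated with a single {SKU, Category} value, so {Aisle, Stock} → {SKU, Category} holds.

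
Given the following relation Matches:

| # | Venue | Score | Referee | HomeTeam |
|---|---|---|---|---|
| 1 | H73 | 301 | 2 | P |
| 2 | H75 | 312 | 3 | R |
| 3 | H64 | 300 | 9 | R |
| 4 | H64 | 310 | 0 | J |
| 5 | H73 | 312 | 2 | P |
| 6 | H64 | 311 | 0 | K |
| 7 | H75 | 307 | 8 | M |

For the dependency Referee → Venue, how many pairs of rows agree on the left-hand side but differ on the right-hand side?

0

Referee=2: all 2 rows agree on Venue — 0 pairs.
Referee=0: all 2 rows agree on Venue — 0 pairs.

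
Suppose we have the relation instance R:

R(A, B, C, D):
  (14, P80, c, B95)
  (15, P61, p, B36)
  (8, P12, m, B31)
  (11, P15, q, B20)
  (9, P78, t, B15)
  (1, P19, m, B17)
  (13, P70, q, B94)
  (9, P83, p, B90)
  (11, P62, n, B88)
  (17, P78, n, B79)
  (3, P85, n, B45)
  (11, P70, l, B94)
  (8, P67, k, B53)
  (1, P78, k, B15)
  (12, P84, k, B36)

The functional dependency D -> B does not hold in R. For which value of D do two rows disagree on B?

D=B95: 1 row → B = P80 ✓
D=B36: 2 rows → B takes values {P61, P84} — violation
D=B31: 1 row → B = P12 ✓
D=B20: 1 row → B = P15 ✓
D=B15: 2 rows → B = P78, P78 ✓
D=B17: 1 row → B = P19 ✓
D=B94: 2 rows → B = P70, P70 ✓
D=B90: 1 row → B = P83 ✓
D=B88: 1 row → B = P62 ✓
D=B79: 1 row → B = P78 ✓
D=B45: 1 row → B = P85 ✓
D=B53: 1 row → B = P67 ✓
The only D value with inconsistent B is D=B36.

B36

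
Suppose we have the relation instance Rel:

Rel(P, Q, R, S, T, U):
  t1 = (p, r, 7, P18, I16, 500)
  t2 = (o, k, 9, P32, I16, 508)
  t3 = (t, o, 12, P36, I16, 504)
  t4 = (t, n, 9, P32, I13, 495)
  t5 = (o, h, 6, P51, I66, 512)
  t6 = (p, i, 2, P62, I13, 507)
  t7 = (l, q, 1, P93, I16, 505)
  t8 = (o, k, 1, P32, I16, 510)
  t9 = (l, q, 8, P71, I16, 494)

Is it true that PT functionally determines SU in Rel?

No

(P=p, T=I16): row 1 → {S,U} = (P18, 500) ✓
(P=o, T=I16): rows 2, 8 → {S,U} takes values {(P32, 508), (P32, 510)} — violation
(P=t, T=I16): row 3 → {S,U} = (P36, 504) ✓
(P=t, T=I13): row 4 → {S,U} = (P32, 495) ✓
(P=o, T=I66): row 5 → {S,U} = (P51, 512) ✓
(P=p, T=I13): row 6 → {S,U} = (P62, 507) ✓
(P=l, T=I16): rows 7, 9 → {S,U} takes values {(P93, 505), (P71, 494)} — violation
Two rows agree on PT but differ on SU, so PT → SU does not hold.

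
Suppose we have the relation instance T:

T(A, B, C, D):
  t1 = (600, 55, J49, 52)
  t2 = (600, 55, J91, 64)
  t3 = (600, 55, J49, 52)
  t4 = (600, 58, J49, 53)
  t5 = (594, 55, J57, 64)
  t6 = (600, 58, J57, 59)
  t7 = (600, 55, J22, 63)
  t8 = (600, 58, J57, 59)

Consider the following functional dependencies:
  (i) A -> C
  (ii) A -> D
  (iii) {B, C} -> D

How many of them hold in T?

(i) A -> C: A=600: rows 1, 2, 3, 4, 6, 7, 8 → C takes values {J49, J91, J57, J22} — violation — fails.
(ii) A -> D: A=600: rows 1, 2, 3, 4, 6, 7, 8 → D takes values {52, 64, 53, 59, 63} — violation — fails.
(iii) {B, C} -> D: every LHS value maps to a single RHS value — holds.
1 of the 3 dependencies holds.

1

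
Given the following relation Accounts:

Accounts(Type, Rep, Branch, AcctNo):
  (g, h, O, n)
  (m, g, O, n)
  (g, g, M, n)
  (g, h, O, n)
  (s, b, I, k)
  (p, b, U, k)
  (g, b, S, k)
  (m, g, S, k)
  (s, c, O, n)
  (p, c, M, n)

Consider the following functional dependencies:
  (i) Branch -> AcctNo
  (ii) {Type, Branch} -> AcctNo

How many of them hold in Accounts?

2

(i) Branch -> AcctNo: every LHS value maps to a single RHS value — holds.
(ii) {Type, Branch} -> AcctNo: every LHS value maps to a single RHS value — holds.
2 of the 2 dependencies hold.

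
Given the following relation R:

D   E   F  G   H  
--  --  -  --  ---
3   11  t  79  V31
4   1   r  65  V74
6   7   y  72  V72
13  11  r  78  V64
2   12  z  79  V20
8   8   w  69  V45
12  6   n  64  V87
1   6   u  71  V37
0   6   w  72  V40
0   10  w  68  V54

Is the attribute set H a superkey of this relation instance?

All 10 rows have distinct H values, so H → (all attributes) holds and H is a superkey.

Yes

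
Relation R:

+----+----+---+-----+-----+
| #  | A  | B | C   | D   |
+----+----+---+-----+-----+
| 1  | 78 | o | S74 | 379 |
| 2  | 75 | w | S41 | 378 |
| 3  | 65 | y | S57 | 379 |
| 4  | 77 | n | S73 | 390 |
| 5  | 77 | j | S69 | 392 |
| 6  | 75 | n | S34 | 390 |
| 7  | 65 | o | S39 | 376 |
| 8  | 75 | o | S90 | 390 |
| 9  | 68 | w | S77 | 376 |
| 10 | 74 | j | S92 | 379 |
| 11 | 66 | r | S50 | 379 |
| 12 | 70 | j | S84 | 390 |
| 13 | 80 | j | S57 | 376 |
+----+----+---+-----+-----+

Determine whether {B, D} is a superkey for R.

No

Rows 4 and 6 have the same {B, D} value (B=n, D=390) but are distinct tuples, so {B, D} does not determine every attribute — not a superkey.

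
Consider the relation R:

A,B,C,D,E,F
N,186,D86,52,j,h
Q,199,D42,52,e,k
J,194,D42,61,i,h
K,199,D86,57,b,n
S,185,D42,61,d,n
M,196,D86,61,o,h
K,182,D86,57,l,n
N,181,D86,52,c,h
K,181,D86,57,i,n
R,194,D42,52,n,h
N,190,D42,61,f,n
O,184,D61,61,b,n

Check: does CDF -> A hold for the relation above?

No

(C=D86, D=52, F=h): 2 rows → A = N, N ✓
(C=D42, D=52, F=k): 1 row → A = Q ✓
(C=D42, D=61, F=h): 1 row → A = J ✓
(C=D86, D=57, F=n): 3 rows → A = K, K, K ✓
(C=D42, D=61, F=n): 2 rows → A takes values {S, N} — violation
(C=D86, D=61, F=h): 1 row → A = M ✓
(C=D42, D=52, F=h): 1 row → A = R ✓
(C=D61, D=61, F=n): 1 row → A = O ✓
Two rows agree on CDF but differ on A, so CDF -> A does not hold.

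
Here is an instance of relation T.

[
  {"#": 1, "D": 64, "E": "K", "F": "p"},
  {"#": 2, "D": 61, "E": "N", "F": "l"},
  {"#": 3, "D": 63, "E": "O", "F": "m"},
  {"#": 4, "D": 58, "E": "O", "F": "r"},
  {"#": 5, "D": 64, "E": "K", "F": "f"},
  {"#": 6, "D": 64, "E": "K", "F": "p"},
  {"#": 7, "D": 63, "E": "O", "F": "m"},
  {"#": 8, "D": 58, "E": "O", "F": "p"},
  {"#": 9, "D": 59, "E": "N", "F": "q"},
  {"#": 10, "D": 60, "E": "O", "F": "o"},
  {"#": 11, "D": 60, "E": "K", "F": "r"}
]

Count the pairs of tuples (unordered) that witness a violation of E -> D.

E=K: violating pairs (1,11), (5,11), (6,11) — 3 pairs.
E=N: violating pairs (2,9) — 1 pair.
E=O: violating pairs (3,4), (3,8), (3,10), (4,7), (4,10), (7,8), (7,10), (8,10) — 8 pairs.

12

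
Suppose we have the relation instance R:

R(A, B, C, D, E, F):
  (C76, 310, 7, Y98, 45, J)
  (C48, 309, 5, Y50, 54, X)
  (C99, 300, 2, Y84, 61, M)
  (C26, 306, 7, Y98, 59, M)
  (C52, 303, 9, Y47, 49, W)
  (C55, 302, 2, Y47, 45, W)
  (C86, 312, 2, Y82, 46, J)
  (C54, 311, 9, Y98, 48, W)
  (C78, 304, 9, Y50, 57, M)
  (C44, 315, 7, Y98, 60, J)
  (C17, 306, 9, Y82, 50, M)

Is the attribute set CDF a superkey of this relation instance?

Two distinct rows share (C=7, D=Y98, F=J), so CDF does not determine every attribute — not a superkey.

No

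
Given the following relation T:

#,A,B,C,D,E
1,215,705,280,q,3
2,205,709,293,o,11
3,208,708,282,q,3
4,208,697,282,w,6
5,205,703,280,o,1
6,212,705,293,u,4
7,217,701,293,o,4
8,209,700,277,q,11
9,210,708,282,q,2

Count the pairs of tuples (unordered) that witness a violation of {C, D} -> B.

(C=293, D=o): violating pairs (2,7) — 1 pair.
(C=282, D=q): all 2 rows agree on B — 0 pairs.

1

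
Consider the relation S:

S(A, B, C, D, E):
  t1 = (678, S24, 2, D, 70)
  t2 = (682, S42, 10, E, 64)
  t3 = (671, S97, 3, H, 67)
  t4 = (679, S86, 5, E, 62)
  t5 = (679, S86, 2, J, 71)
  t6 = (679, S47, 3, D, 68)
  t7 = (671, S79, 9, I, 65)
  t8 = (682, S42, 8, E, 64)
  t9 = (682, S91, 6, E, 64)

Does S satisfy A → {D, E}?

A=678: row 1 → {D,E} = (D, 70) ✓
A=682: rows 2, 8, 9 → {D,E} = (E, 64), (E, 64), (E, 64) ✓
A=671: rows 3, 7 → {D,E} takes values {(H, 67), (I, 65)} — violation
A=679: rows 4, 5, 6 → {D,E} takes values {(E, 62), (J, 71), (D, 68)} — violation
Two rows agree on A but differ on {D, E}, so A → {D, E} does not hold.

No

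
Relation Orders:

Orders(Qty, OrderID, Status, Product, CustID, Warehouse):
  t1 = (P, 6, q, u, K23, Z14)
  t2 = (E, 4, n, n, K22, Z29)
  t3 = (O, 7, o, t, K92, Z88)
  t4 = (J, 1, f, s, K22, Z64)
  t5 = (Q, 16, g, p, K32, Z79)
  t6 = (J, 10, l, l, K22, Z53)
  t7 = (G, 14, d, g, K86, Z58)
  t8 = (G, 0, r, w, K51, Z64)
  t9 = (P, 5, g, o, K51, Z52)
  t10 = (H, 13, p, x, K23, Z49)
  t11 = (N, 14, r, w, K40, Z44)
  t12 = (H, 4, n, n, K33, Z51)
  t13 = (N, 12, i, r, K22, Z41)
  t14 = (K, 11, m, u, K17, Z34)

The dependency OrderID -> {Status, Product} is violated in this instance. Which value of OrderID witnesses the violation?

14

OrderID=6: row 1 → {Status,Product} = (q, u) ✓
OrderID=4: rows 2, 12 → {Status,Product} = (n, n), (n, n) ✓
OrderID=7: row 3 → {Status,Product} = (o, t) ✓
OrderID=1: row 4 → {Status,Product} = (f, s) ✓
OrderID=16: row 5 → {Status,Product} = (g, p) ✓
OrderID=10: row 6 → {Status,Product} = (l, l) ✓
OrderID=14: rows 7, 11 → {Status,Product} takes values {(d, g), (r, w)} — violation
OrderID=0: row 8 → {Status,Product} = (r, w) ✓
OrderID=5: row 9 → {Status,Product} = (g, o) ✓
OrderID=13: row 10 → {Status,Product} = (p, x) ✓
OrderID=12: row 13 → {Status,Product} = (i, r) ✓
OrderID=11: row 14 → {Status,Product} = (m, u) ✓
The only OrderID value with inconsistent RHS is OrderID=14.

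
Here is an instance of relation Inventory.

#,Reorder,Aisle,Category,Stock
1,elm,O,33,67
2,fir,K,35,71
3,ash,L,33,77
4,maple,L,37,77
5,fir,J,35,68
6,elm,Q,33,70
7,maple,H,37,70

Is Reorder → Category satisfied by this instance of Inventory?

Reorder=elm: rows 1, 6 → Category = 33, 33 ✓
Reorder=fir: rows 2, 5 → Category = 35, 35 ✓
Reorder=ash: row 3 → Category = 33 ✓
Reorder=maple: rows 4, 7 → Category = 37, 37 ✓
Every Reorder value is associated with a single Category value, so Reorder → Category holds.

Yes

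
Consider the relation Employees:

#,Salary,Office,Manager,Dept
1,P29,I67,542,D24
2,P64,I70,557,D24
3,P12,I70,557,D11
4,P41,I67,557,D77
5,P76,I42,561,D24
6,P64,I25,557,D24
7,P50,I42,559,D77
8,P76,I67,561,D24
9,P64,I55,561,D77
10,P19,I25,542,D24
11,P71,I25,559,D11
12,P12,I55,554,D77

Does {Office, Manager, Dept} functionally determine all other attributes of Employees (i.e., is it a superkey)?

All 12 rows have distinct {Office, Manager, Dept} values, so {Office, Manager, Dept} → (all attributes) holds and {Office, Manager, Dept} is a superkey.

Yes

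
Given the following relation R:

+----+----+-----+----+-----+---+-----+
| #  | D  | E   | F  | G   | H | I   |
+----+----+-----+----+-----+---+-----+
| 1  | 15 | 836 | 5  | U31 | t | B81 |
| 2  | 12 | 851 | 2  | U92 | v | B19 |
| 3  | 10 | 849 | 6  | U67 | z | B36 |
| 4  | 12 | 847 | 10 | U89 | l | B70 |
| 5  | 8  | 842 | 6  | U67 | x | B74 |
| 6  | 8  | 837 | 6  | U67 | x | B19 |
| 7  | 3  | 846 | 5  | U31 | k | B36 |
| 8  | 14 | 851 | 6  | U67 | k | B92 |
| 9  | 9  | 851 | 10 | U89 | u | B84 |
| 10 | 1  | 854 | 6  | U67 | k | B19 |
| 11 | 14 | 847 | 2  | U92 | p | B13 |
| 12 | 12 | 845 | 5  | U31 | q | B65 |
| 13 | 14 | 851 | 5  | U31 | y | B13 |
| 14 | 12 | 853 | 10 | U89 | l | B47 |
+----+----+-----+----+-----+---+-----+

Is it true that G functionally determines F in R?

G=U31: rows 1, 7, 12, 13 → F = 5, 5, 5, 5 ✓
G=U92: rows 2, 11 → F = 2, 2 ✓
G=U67: rows 3, 5, 6, 8, 10 → F = 6, 6, 6, 6, 6 ✓
G=U89: rows 4, 9, 14 → F = 10, 10, 10 ✓
Every G value is associated with a single F value, so G → F holds.

Yes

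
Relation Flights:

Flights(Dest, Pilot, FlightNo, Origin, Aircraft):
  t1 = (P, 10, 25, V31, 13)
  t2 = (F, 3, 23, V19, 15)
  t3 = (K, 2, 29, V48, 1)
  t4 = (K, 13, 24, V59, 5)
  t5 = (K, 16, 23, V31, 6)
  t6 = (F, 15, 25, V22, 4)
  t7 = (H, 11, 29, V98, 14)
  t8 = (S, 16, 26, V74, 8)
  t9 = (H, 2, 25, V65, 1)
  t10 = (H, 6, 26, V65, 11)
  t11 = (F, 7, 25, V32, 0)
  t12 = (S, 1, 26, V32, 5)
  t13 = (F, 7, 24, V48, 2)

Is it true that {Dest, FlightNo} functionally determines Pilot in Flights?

No

(Dest=P, FlightNo=25): row 1 → Pilot = 10 ✓
(Dest=F, FlightNo=23): row 2 → Pilot = 3 ✓
(Dest=K, FlightNo=29): row 3 → Pilot = 2 ✓
(Dest=K, FlightNo=24): row 4 → Pilot = 13 ✓
(Dest=K, FlightNo=23): row 5 → Pilot = 16 ✓
(Dest=F, FlightNo=25): rows 6, 11 → Pilot takes values {15, 7} — violation
(Dest=H, FlightNo=29): row 7 → Pilot = 11 ✓
(Dest=S, FlightNo=26): rows 8, 12 → Pilot takes values {16, 1} — violation
(Dest=H, FlightNo=25): row 9 → Pilot = 2 ✓
(Dest=H, FlightNo=26): row 10 → Pilot = 6 ✓
(Dest=F, FlightNo=24): row 13 → Pilot = 7 ✓
Two rows agree on {Dest, FlightNo} but differ on Pilot, so {Dest, FlightNo} -> Pilot does not hold.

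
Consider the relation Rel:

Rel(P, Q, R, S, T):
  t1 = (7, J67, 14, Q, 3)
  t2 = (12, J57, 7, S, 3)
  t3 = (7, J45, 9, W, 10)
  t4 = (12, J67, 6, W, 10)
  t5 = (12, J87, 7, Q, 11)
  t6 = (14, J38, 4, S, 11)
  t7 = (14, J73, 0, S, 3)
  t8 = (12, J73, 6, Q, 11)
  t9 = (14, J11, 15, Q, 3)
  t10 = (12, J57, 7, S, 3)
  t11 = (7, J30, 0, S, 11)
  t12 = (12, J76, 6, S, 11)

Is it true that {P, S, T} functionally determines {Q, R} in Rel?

No

(P=7, S=Q, T=3): row 1 → {Q,R} = (J67, 14) ✓
(P=12, S=S, T=3): rows 2, 10 → {Q,R} = (J57, 7), (J57, 7) ✓
(P=7, S=W, T=10): row 3 → {Q,R} = (J45, 9) ✓
(P=12, S=W, T=10): row 4 → {Q,R} = (J67, 6) ✓
(P=12, S=Q, T=11): rows 5, 8 → {Q,R} takes values {(J87, 7), (J73, 6)} — violation
(P=14, S=S, T=11): row 6 → {Q,R} = (J38, 4) ✓
(P=14, S=S, T=3): row 7 → {Q,R} = (J73, 0) ✓
(P=14, S=Q, T=3): row 9 → {Q,R} = (J11, 15) ✓
(P=7, S=S, T=11): row 11 → {Q,R} = (J30, 0) ✓
(P=12, S=S, T=11): row 12 → {Q,R} = (J76, 6) ✓
Two rows agree on {P, S, T} but differ on {Q, R}, so {P, S, T} → {Q, R} does not hold.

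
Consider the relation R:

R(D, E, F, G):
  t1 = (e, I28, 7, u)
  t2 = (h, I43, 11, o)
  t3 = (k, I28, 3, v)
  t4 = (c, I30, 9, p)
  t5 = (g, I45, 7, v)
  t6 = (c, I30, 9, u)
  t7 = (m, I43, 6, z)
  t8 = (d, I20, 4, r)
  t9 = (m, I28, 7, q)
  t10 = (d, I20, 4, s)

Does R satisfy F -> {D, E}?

No

F=7: rows 1, 5, 9 → {D,E} takes values {(e, I28), (g, I45), (m, I28)} — violation
F=11: row 2 → {D,E} = (h, I43) ✓
F=3: row 3 → {D,E} = (k, I28) ✓
F=9: rows 4, 6 → {D,E} = (c, I30), (c, I30) ✓
F=6: row 7 → {D,E} = (m, I43) ✓
F=4: rows 8, 10 → {D,E} = (d, I20), (d, I20) ✓
Two rows agree on F but differ on {D, E}, so F -> {D, E} does not hold.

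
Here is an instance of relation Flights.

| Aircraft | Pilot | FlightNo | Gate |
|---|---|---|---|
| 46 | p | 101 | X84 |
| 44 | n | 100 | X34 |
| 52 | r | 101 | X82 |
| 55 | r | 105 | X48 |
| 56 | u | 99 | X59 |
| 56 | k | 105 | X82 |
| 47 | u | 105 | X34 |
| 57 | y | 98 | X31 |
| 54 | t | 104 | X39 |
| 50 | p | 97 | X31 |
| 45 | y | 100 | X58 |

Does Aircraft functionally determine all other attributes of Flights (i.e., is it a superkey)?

Two distinct rows share Aircraft=56, so Aircraft does not determine every attribute — not a superkey.

No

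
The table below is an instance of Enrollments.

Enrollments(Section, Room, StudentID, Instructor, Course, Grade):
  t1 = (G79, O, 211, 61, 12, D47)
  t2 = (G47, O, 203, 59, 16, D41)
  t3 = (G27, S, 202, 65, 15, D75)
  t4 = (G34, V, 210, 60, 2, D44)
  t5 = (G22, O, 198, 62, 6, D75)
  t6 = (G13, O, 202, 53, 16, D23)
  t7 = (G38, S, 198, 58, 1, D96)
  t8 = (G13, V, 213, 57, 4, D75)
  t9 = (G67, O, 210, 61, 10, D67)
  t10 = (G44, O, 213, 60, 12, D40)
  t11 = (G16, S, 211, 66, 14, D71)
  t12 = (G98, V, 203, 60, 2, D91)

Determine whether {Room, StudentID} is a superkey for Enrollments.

All 12 rows have distinct {Room, StudentID} values, so {Room, StudentID} → (all attributes) holds and {Room, StudentID} is a superkey.

Yes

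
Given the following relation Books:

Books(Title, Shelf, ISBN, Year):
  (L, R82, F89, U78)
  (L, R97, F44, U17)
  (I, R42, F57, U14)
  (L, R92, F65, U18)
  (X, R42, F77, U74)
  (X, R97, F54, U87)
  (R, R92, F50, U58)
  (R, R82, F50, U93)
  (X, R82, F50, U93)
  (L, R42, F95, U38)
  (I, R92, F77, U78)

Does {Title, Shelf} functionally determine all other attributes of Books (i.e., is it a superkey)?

All 11 rows have distinct {Title, Shelf} values, so {Title, Shelf} → (all attributes) holds and {Title, Shelf} is a superkey.

Yes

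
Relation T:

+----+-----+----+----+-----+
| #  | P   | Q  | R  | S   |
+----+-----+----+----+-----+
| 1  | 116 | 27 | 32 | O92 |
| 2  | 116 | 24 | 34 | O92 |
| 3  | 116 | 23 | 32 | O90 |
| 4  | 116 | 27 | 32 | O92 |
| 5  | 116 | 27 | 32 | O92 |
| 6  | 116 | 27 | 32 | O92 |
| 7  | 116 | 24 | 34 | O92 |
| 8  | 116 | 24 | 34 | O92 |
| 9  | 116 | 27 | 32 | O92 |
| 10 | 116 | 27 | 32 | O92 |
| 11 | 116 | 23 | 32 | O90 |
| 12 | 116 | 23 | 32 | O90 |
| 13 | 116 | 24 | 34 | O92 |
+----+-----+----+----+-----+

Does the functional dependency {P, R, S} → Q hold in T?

(P=116, R=32, S=O92): rows 1, 4, 5, 6, 9, 10 → Q = 27, 27, 27, 27, 27, 27 ✓
(P=116, R=34, S=O92): rows 2, 7, 8, 13 → Q = 24, 24, 24, 24 ✓
(P=116, R=32, S=O90): rows 3, 11, 12 → Q = 23, 23, 23 ✓
Every {P, R, S} value is associated with a single Q value, so {P, R, S} → Q holds.

Yes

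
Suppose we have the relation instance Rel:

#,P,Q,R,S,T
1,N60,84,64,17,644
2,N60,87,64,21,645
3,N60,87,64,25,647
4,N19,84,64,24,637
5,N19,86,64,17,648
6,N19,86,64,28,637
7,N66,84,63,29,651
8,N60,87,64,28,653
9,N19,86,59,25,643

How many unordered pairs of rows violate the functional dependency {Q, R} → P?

(Q=84, R=64): violating pairs (1,4) — 1 pair.
(Q=87, R=64): all 3 rows agree on P — 0 pairs.
(Q=86, R=64): all 2 rows agree on P — 0 pairs.

1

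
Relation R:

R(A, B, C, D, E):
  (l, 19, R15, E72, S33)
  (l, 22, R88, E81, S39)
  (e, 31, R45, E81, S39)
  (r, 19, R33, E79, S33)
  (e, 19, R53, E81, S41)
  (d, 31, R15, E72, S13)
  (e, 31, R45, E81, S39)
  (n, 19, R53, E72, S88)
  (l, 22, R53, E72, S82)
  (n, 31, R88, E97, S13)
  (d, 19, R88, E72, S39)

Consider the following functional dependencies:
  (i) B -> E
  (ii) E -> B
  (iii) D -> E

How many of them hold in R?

(i) B -> E: B=19: 5 rows → E takes values {S33, S41, S88, S39} — violation; B=22: 2 rows → E takes values {S39, S82} — violation; B=31: 4 rows → E takes values {S39, S13} — violation — fails.
(ii) E -> B: E=S39: 4 rows → B takes values {22, 31, 19} — violation — fails.
(iii) D -> E: D=E72: 5 rows → E takes values {S33, S13, S88, S82, S39} — violation; D=E81: 4 rows → E takes values {S39, S41} — violation — fails.
None of the 3 dependencies hold.

0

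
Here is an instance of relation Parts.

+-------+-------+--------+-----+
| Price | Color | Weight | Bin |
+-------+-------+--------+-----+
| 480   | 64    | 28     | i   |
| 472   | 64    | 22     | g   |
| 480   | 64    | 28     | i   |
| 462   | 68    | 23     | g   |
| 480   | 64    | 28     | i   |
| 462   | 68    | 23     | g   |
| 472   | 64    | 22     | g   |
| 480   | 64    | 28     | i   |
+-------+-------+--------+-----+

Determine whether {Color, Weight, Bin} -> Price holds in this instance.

(Color=64, Weight=28, Bin=i): 4 rows → Price = 480, 480, 480, 480 ✓
(Color=64, Weight=22, Bin=g): 2 rows → Price = 472, 472 ✓
(Color=68, Weight=23, Bin=g): 2 rows → Price = 462, 462 ✓
Every {Color, Weight, Bin} value is associated with a single Price value, so {Color, Weight, Bin} -> Price holds.

Yes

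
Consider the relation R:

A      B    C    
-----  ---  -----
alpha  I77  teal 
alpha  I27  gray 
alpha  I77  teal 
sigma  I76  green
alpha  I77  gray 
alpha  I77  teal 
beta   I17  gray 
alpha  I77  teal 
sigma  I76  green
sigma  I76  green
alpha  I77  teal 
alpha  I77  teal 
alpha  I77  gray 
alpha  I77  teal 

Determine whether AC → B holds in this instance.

No

(A=alpha, C=teal): 7 rows → B = I77, I77, I77, I77, I77, I77, I77 ✓
(A=alpha, C=gray): 3 rows → B takes values {I27, I77} — violation
(A=sigma, C=green): 3 rows → B = I76, I76, I76 ✓
(A=beta, C=gray): 1 row → B = I17 ✓
Two rows agree on AC but differ on B, so AC → B does not hold.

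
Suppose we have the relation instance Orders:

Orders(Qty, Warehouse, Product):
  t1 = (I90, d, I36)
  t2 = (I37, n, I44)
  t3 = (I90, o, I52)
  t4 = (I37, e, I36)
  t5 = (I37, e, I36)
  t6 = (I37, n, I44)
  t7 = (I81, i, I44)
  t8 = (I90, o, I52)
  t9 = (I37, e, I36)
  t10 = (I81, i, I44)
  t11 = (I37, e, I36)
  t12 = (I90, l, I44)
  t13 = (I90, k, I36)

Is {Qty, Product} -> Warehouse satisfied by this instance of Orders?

(Qty=I90, Product=I36): rows 1, 13 → Warehouse takes values {d, k} — violation
(Qty=I37, Product=I44): rows 2, 6 → Warehouse = n, n ✓
(Qty=I90, Product=I52): rows 3, 8 → Warehouse = o, o ✓
(Qty=I37, Product=I36): rows 4, 5, 9, 11 → Warehouse = e, e, e, e ✓
(Qty=I81, Product=I44): rows 7, 10 → Warehouse = i, i ✓
(Qty=I90, Product=I44): row 12 → Warehouse = l ✓
Two rows agree on {Qty, Product} but differ on Warehouse, so {Qty, Product} -> Warehouse does not hold.

No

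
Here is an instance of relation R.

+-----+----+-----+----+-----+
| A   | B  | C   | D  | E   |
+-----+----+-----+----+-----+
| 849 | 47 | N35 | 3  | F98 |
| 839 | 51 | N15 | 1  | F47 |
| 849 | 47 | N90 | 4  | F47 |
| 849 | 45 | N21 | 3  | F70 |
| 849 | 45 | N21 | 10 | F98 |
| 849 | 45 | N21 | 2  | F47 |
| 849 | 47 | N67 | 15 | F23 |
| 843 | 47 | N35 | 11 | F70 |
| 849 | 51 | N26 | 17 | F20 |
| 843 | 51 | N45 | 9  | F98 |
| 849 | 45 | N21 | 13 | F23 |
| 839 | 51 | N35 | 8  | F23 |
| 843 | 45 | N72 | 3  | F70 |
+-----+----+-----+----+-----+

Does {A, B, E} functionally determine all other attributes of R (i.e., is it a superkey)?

Yes

All 13 rows have distinct {A, B, E} values, so {A, B, E} → (all attributes) holds and {A, B, E} is a superkey.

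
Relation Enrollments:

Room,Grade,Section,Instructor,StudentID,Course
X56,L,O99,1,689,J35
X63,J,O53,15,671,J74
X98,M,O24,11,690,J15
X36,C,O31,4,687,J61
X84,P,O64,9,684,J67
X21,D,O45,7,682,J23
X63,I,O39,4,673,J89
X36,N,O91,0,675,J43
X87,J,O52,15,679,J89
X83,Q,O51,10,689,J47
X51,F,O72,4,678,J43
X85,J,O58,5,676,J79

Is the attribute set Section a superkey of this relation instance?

All 12 rows have distinct Section values, so Section → (all attributes) holds and Section is a superkey.

Yes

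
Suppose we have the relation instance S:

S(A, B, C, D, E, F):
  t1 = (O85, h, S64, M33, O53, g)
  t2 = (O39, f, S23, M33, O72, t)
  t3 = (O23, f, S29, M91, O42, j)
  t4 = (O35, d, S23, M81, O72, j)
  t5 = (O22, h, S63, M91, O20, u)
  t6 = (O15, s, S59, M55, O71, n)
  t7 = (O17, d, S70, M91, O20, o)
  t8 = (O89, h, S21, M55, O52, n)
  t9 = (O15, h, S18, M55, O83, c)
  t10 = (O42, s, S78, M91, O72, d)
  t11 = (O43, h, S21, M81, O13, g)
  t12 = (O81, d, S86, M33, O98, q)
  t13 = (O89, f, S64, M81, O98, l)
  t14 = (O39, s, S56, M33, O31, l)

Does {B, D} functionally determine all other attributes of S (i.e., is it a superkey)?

No

Rows 8 and 9 have the same {B, D} value (B=h, D=M55) but are distinct tuples, so {B, D} does not determine every attribute — not a superkey.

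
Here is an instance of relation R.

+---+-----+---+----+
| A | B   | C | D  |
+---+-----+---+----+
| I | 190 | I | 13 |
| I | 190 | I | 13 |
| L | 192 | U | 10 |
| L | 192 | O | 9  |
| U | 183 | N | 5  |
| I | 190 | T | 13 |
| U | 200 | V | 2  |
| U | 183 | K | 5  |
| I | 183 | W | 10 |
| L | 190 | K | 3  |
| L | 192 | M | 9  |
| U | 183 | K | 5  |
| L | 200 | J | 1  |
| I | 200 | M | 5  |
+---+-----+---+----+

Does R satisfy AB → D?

No

(A=I, B=190): 3 rows → D = 13, 13, 13 ✓
(A=L, B=192): 3 rows → D takes values {10, 9} — violation
(A=U, B=183): 3 rows → D = 5, 5, 5 ✓
(A=U, B=200): 1 row → D = 2 ✓
(A=I, B=183): 1 row → D = 10 ✓
(A=L, B=190): 1 row → D = 3 ✓
(A=L, B=200): 1 row → D = 1 ✓
(A=I, B=200): 1 row → D = 5 ✓
Two rows agree on AB but differ on D, so AB → D does not hold.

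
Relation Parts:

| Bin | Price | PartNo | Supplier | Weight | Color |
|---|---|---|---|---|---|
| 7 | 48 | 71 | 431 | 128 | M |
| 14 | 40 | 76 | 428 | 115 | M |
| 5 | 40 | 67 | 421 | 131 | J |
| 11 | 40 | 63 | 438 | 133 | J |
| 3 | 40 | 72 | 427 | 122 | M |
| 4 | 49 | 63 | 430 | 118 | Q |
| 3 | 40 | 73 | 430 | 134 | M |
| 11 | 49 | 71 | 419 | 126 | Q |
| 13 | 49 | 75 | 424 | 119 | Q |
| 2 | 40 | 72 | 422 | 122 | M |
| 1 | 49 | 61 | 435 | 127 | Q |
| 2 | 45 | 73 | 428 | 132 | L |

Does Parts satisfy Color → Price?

Color=M: 5 rows → Price takes values {48, 40} — violation
Color=J: 2 rows → Price = 40, 40 ✓
Color=Q: 4 rows → Price = 49, 49, 49, 49 ✓
Color=L: 1 row → Price = 45 ✓
Two rows agree on Color but differ on Price, so Color → Price does not hold.

No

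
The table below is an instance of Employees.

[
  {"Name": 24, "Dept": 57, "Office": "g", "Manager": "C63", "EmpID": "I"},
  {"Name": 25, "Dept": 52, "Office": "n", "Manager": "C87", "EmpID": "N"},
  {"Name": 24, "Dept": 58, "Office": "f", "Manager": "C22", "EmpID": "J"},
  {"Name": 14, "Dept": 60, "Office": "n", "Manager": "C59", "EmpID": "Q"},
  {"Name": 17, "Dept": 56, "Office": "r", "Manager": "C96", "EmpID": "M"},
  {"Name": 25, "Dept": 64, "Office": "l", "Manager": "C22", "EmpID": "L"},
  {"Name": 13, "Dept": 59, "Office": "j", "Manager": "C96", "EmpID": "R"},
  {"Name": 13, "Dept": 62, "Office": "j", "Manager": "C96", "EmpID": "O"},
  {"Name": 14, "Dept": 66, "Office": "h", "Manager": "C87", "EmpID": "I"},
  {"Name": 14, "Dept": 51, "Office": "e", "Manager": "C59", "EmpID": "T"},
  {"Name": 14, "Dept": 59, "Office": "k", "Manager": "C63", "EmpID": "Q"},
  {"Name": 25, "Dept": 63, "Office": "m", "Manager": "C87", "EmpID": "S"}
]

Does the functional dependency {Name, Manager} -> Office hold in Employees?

(Name=24, Manager=C63): 1 row → Office = g ✓
(Name=25, Manager=C87): 2 rows → Office takes values {n, m} — violation
(Name=24, Manager=C22): 1 row → Office = f ✓
(Name=14, Manager=C59): 2 rows → Office takes values {n, e} — violation
(Name=17, Manager=C96): 1 row → Office = r ✓
(Name=25, Manager=C22): 1 row → Office = l ✓
(Name=13, Manager=C96): 2 rows → Office = j, j ✓
(Name=14, Manager=C87): 1 row → Office = h ✓
(Name=14, Manager=C63): 1 row → Office = k ✓
Two rows agree on {Name, Manager} but differ on Office, so {Name, Manager} -> Office does not hold.

No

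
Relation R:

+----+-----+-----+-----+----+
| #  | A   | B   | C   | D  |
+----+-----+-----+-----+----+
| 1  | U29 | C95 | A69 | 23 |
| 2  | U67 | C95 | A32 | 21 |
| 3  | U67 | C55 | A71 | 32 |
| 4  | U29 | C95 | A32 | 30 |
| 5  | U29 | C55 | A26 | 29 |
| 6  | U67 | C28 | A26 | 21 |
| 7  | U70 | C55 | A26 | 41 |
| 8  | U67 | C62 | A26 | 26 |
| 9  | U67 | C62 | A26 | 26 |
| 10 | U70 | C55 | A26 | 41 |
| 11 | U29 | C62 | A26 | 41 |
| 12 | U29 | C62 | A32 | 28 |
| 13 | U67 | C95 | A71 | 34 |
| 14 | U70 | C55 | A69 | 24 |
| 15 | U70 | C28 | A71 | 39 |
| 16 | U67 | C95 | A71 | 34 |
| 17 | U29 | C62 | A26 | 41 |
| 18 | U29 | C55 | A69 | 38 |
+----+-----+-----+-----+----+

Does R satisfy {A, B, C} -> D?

(A=U29, B=C95, C=A69): row 1 → D = 23 ✓
(A=U67, B=C95, C=A32): row 2 → D = 21 ✓
(A=U67, B=C55, C=A71): row 3 → D = 32 ✓
(A=U29, B=C95, C=A32): row 4 → D = 30 ✓
(A=U29, B=C55, C=A26): row 5 → D = 29 ✓
(A=U67, B=C28, C=A26): row 6 → D = 21 ✓
(A=U70, B=C55, C=A26): rows 7, 10 → D = 41, 41 ✓
(A=U67, B=C62, C=A26): rows 8, 9 → D = 26, 26 ✓
(A=U29, B=C62, C=A26): rows 11, 17 → D = 41, 41 ✓
(A=U29, B=C62, C=A32): row 12 → D = 28 ✓
(A=U67, B=C95, C=A71): rows 13, 16 → D = 34, 34 ✓
(A=U70, B=C55, C=A69): row 14 → D = 24 ✓
(A=U70, B=C28, C=A71): row 15 → D = 39 ✓
(A=U29, B=C55, C=A69): row 18 → D = 38 ✓
Every {A, B, C} value is associated with a single D value, so {A, B, C} -> D holds.

Yes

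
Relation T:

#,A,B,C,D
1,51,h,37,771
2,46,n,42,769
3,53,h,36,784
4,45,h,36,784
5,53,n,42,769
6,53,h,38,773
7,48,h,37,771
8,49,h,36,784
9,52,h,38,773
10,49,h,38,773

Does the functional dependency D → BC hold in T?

D=771: rows 1, 7 → {B,C} = (h, 37), (h, 37) ✓
D=769: rows 2, 5 → {B,C} = (n, 42), (n, 42) ✓
D=784: rows 3, 4, 8 → {B,C} = (h, 36), (h, 36), (h, 36) ✓
D=773: rows 6, 9, 10 → {B,C} = (h, 38), (h, 38), (h, 38) ✓
Every D value is associated with a single BC value, so D → BC holds.

Yes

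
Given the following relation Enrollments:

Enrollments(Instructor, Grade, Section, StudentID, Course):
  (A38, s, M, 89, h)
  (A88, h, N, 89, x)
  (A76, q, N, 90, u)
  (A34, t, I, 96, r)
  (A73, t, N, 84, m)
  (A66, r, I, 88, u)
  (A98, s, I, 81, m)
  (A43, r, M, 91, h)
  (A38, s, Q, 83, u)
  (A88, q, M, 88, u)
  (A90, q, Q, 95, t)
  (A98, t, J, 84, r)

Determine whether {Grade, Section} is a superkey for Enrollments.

All 12 rows have distinct {Grade, Section} values, so {Grade, Section} → (all attributes) holds and {Grade, Section} is a superkey.

Yes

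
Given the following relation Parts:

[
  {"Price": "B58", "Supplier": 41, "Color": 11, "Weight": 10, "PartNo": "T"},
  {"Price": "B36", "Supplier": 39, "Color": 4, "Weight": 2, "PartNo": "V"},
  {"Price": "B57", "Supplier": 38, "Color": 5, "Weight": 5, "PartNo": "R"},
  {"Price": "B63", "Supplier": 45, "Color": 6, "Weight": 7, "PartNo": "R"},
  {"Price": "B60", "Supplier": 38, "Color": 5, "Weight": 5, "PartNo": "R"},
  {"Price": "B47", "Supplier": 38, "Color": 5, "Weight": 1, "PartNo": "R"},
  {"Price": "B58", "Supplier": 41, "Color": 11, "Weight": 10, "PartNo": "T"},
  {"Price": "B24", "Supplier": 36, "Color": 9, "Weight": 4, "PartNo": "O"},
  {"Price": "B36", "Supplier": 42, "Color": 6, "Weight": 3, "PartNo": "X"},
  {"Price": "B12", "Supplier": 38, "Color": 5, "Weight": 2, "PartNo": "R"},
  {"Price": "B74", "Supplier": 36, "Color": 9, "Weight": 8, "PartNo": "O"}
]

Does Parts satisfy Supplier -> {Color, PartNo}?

Supplier=41: 2 rows → {Color,PartNo} = (11, T), (11, T) ✓
Supplier=39: 1 row → {Color,PartNo} = (4, V) ✓
Supplier=38: 4 rows → {Color,PartNo} = (5, R), (5, R), (5, R), (5, R) ✓
Supplier=45: 1 row → {Color,PartNo} = (6, R) ✓
Supplier=36: 2 rows → {Color,PartNo} = (9, O), (9, O) ✓
Supplier=42: 1 row → {Color,PartNo} = (6, X) ✓
Every Supplier value is associated with a single {Color, PartNo} value, so Supplier -> {Color, PartNo} holds.

Yes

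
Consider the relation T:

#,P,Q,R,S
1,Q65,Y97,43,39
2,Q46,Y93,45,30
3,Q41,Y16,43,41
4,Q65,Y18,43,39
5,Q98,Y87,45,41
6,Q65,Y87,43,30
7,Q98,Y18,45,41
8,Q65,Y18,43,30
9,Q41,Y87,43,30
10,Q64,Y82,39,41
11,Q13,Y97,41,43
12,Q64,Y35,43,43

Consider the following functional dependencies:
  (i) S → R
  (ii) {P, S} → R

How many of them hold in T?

1

(i) S → R: S=30: rows 2, 6, 8, 9 → R takes values {45, 43} — violation; S=41: rows 3, 5, 7, 10 → R takes values {43, 45, 39} — violation; S=43: rows 11, 12 → R takes values {41, 43} — violation — fails.
(ii) {P, S} → R: every LHS value maps to a single RHS value — holds.
1 of the 2 dependencies holds.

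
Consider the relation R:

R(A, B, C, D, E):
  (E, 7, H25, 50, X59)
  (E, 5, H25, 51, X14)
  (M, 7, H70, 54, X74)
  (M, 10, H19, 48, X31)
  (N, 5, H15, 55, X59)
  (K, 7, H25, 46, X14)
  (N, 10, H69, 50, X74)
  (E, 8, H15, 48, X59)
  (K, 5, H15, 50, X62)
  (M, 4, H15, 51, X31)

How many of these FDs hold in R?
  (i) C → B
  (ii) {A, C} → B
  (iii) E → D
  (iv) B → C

(i) C → B: C=H25: 3 rows → B takes values {7, 5} — violation; C=H15: 4 rows → B takes values {5, 8, 4} — violation — fails.
(ii) {A, C} → B: (A=E, C=H25): 2 rows → B takes values {7, 5} — violation — fails.
(iii) E → D: E=X59: 3 rows → D takes values {50, 55, 48} — violation; E=X14: 2 rows → D takes values {51, 46} — violation; E=X74: 2 rows → D takes values {54, 50} — violation; E=X31: 2 rows → D takes values {48, 51} — violation — fails.
(iv) B → C: B=7: 3 rows → C takes values {H25, H70} — violation; B=5: 3 rows → C takes values {H25, H15} — violation; B=10: 2 rows → C takes values {H19, H69} — violation — fails.
None of the 4 dependencies hold.

0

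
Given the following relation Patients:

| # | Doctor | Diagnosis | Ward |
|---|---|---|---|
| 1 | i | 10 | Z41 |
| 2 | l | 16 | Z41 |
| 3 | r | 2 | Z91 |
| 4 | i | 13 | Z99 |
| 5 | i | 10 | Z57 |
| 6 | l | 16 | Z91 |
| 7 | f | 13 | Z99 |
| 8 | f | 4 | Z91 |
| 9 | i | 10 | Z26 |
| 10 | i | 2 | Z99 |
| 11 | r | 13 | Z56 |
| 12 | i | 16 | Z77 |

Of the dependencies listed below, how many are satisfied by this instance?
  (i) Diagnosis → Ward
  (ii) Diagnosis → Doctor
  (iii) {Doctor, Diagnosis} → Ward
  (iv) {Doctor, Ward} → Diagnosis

0

(i) Diagnosis → Ward: Diagnosis=10: rows 1, 5, 9 → Ward takes values {Z41, Z57, Z26} — violation; Diagnosis=16: rows 2, 6, 12 → Ward takes values {Z41, Z91, Z77} — violation; Diagnosis=2: rows 3, 10 → Ward takes values {Z91, Z99} — violation; Diagnosis=13: rows 4, 7, 11 → Ward takes values {Z99, Z56} — violation — fails.
(ii) Diagnosis → Doctor: Diagnosis=16: rows 2, 6, 12 → Doctor takes values {l, i} — violation; Diagnosis=2: rows 3, 10 → Doctor takes values {r, i} — violation; Diagnosis=13: rows 4, 7, 11 → Doctor takes values {i, f, r} — violation — fails.
(iii) {Doctor, Diagnosis} → Ward: (Doctor=i, Diagnosis=10): rows 1, 5, 9 → Ward takes values {Z41, Z57, Z26} — violation; (Doctor=l, Diagnosis=16): rows 2, 6 → Ward takes values {Z41, Z91} — violation — fails.
(iv) {Doctor, Ward} → Diagnosis: (Doctor=i, Ward=Z99): rows 4, 10 → Diagnosis takes values {13, 2} — violation — fails.
None of the 4 dependencies hold.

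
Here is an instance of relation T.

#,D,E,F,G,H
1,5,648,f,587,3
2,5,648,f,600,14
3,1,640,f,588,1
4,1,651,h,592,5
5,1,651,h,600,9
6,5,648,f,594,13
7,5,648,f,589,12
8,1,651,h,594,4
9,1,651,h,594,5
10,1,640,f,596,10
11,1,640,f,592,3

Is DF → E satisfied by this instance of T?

Yes

(D=5, F=f): rows 1, 2, 6, 7 → E = 648, 648, 648, 648 ✓
(D=1, F=f): rows 3, 10, 11 → E = 640, 640, 640 ✓
(D=1, F=h): rows 4, 5, 8, 9 → E = 651, 651, 651, 651 ✓
Every DF value is associated with a single E value, so DF → E holds.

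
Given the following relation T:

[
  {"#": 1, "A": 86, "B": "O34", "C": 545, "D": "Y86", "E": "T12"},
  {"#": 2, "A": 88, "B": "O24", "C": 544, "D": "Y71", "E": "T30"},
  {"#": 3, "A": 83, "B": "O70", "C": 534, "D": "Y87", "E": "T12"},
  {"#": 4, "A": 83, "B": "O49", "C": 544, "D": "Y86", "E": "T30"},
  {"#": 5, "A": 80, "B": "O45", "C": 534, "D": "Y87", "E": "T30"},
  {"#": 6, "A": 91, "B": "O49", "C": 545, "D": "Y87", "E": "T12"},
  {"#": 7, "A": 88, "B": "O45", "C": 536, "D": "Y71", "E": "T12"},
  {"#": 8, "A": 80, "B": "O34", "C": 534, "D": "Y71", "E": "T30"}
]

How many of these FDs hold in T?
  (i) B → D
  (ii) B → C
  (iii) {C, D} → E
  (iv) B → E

0

(i) B → D: B=O34: rows 1, 8 → D takes values {Y86, Y71} — violation; B=O49: rows 4, 6 → D takes values {Y86, Y87} — violation; B=O45: rows 5, 7 → D takes values {Y87, Y71} — violation — fails.
(ii) B → C: B=O34: rows 1, 8 → C takes values {545, 534} — violation; B=O49: rows 4, 6 → C takes values {544, 545} — violation; B=O45: rows 5, 7 → C takes values {534, 536} — violation — fails.
(iii) {C, D} → E: (C=534, D=Y87): rows 3, 5 → E takes values {T12, T30} — violation — fails.
(iv) B → E: B=O34: rows 1, 8 → E takes values {T12, T30} — violation; B=O49: rows 4, 6 → E takes values {T30, T12} — violation; B=O45: rows 5, 7 → E takes values {T30, T12} — violation — fails.
None of the 4 dependencies hold.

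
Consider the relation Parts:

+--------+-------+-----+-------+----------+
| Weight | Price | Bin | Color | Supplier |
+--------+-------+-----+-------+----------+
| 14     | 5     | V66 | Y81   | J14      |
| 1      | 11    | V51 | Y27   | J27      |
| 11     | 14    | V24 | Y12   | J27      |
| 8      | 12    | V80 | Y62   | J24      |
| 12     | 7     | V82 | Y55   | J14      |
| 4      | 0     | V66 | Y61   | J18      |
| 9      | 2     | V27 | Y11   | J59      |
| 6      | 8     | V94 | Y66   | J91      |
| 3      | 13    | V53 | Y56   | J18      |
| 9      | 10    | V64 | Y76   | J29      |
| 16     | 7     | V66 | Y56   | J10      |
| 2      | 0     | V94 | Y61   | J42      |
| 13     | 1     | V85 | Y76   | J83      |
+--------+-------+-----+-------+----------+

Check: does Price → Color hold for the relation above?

Price=5: 1 row → Color = Y81 ✓
Price=11: 1 row → Color = Y27 ✓
Price=14: 1 row → Color = Y12 ✓
Price=12: 1 row → Color = Y62 ✓
Price=7: 2 rows → Color takes values {Y55, Y56} — violation
Price=0: 2 rows → Color = Y61, Y61 ✓
Price=2: 1 row → Color = Y11 ✓
Price=8: 1 row → Color = Y66 ✓
Price=13: 1 row → Color = Y56 ✓
Price=10: 1 row → Color = Y76 ✓
Price=1: 1 row → Color = Y76 ✓
Two rows agree on Price but differ on Color, so Price → Color does not hold.

No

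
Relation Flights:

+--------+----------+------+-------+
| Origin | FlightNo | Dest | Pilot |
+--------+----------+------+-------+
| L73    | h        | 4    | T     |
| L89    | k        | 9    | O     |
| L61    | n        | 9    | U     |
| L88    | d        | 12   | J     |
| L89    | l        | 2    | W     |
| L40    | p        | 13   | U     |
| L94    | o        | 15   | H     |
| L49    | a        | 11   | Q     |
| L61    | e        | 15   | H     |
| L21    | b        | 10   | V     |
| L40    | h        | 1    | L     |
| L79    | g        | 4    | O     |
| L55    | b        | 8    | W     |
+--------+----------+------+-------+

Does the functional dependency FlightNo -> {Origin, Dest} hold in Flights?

FlightNo=h: 2 rows → {Origin,Dest} takes values {(L73, 4), (L40, 1)} — violation
FlightNo=k: 1 row → {Origin,Dest} = (L89, 9) ✓
FlightNo=n: 1 row → {Origin,Dest} = (L61, 9) ✓
FlightNo=d: 1 row → {Origin,Dest} = (L88, 12) ✓
FlightNo=l: 1 row → {Origin,Dest} = (L89, 2) ✓
FlightNo=p: 1 row → {Origin,Dest} = (L40, 13) ✓
FlightNo=o: 1 row → {Origin,Dest} = (L94, 15) ✓
FlightNo=a: 1 row → {Origin,Dest} = (L49, 11) ✓
FlightNo=e: 1 row → {Origin,Dest} = (L61, 15) ✓
FlightNo=b: 2 rows → {Origin,Dest} takes values {(L21, 10), (L55, 8)} — violation
FlightNo=g: 1 row → {Origin,Dest} = (L79, 4) ✓
Two rows agree on FlightNo but differ on {Origin, Dest}, so FlightNo -> {Origin, Dest} does not hold.

No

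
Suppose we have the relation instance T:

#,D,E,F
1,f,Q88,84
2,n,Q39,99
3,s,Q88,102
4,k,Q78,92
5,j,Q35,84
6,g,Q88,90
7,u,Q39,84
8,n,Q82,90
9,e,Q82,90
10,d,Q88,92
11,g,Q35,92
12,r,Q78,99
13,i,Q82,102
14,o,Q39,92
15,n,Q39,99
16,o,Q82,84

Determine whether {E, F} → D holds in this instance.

(E=Q88, F=84): row 1 → D = f ✓
(E=Q39, F=99): rows 2, 15 → D = n, n ✓
(E=Q88, F=102): row 3 → D = s ✓
(E=Q78, F=92): row 4 → D = k ✓
(E=Q35, F=84): row 5 → D = j ✓
(E=Q88, F=90): row 6 → D = g ✓
(E=Q39, F=84): row 7 → D = u ✓
(E=Q82, F=90): rows 8, 9 → D takes values {n, e} — violation
(E=Q88, F=92): row 10 → D = d ✓
(E=Q35, F=92): row 11 → D = g ✓
(E=Q78, F=99): row 12 → D = r ✓
(E=Q82, F=102): row 13 → D = i ✓
(E=Q39, F=92): row 14 → D = o ✓
(E=Q82, F=84): row 16 → D = o ✓
Two rows agree on {E, F} but differ on D, so {E, F} → D does not hold.

No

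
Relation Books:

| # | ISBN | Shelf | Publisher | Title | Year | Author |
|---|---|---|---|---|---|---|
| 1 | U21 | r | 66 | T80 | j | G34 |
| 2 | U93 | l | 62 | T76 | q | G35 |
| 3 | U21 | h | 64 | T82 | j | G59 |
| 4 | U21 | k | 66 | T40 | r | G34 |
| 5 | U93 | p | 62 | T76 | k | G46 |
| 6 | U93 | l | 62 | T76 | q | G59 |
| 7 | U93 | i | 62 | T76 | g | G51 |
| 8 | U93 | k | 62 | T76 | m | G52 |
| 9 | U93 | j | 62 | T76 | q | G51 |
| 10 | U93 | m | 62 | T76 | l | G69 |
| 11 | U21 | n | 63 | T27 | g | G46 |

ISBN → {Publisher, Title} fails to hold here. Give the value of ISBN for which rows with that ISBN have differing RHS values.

ISBN=U21: rows 1, 3, 4, 11 → {Publisher,Title} takes values {(66, T80), (64, T82), (66, T40), (63, T27)} — violation
ISBN=U93: rows 2, 5, 6, 7, 8, 9, 10 → {Publisher,Title} = (62, T76), (62, T76), (62, T76), (62, T76), (62, T76), (62, T76), (62, T76) ✓
The only ISBN value with inconsistent RHS is ISBN=U21.

U21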